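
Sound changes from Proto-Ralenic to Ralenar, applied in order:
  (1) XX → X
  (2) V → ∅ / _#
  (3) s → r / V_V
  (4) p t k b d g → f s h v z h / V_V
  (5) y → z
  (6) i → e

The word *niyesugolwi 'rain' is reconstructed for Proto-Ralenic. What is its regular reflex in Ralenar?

Ralenar: *niyesugolwi > niyesugolw > niyerugolw > niyeruholw > nizeruholw > nezeruholw  (by apocope, rhotacism, intervocalic lenition, unconditioned shift, vowel merger)

nezeruholw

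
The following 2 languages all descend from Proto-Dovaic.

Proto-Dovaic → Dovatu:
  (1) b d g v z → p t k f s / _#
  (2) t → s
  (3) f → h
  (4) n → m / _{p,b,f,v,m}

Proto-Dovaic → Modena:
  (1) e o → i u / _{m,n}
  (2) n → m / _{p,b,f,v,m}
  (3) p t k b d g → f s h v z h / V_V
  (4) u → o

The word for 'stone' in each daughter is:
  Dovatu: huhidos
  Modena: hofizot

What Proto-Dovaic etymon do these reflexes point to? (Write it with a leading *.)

*hufidot

Position 7: Dovatu has s, Modena has t. Modena preserves t here (none of its changes turn any other segment into t), so the proto-segment is *t.
Position 2: Dovatu has u, Modena has o. Dovatu preserves u here (none of its changes turn any other segment into u), so the proto-segment is *u.
Position 3: Dovatu has h, Modena has f. Taking the neighbouring segments as reconstructed: Dovatu h could go back to *f or *h; Modena f could go back to *p or *f — the one source consistent with every daughter is *f.
Verify the candidate proto-form against each daughter:
Dovatu: *hufidot
  hufidot (rule 1 does not apply)
  hufidot → hufidos   [unconditioned shift]
  hufidos → huhidos   [unconditioned shift]
  huhidos (rule 4 does not apply)
  giving Dovatu huhidos.
Modena: start from *hufidot.
  rule 1: no change — hufidot
  rule 2: no change — hufidot
  rule 3 (intervocalic lenition): hufidot → hufizot
  rule 4 (vowel merger): hufizot → hofizot
  ⇒ Modena hofizot
No other proto-form is consistent with every reflex, so the reconstruction is *hufidot.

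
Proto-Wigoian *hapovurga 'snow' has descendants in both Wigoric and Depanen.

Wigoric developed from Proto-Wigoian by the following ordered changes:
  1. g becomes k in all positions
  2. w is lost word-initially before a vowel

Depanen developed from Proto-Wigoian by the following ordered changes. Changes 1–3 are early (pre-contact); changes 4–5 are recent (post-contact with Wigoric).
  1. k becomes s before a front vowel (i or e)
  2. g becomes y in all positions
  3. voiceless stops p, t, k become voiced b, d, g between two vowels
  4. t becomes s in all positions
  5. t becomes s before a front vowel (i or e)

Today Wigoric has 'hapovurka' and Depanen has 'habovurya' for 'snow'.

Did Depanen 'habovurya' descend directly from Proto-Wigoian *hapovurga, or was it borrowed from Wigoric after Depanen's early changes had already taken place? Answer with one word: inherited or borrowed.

inherited

If inherited, *hapovurga would pass through all of Depanen's changes:
Depanen: *hapovurga > hapovurya > habovurya  (by unconditioned shift, intervocalic voicing)
If borrowed from Wigoric 'hapovurka' after the early changes, it would undergo only the recent ones:
  rule 4 (unconditioned shift): no change (hapovurka)
  rule 5 (palatalisation): no change (hapovurka)
  ⇒ as a loan: hapovurka
Depanen 'habovurya' matches the inherited outcome exactly, so it is an inherited cognate, not a loan.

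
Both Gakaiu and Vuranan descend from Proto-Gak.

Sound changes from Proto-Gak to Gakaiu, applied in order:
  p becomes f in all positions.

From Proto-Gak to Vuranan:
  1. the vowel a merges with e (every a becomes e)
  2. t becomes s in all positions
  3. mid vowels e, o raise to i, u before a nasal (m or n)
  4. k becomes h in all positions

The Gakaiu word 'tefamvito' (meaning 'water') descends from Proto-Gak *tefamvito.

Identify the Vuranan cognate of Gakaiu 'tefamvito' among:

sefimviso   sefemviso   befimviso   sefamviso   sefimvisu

Vuranan: *tefamvito > tefemvito > sefemviso > sefimviso  (by vowel merger, unconditioned shift, pre-nasal raising)

sefimviso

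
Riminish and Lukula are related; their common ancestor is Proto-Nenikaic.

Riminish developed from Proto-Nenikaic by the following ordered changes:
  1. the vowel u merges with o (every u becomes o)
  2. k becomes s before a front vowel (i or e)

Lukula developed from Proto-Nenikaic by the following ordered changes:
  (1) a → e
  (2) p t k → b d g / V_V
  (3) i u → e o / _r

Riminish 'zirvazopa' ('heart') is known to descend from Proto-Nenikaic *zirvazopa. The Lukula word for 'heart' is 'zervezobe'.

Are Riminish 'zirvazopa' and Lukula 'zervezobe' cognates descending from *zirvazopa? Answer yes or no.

yes

Derive the expected Lukula reflex of *zirvazopa:
Lukula: *zirvazopa > zirvezope > zirvezobe > zervezobe  (by vowel merger, intervocalic voicing, pre-rhotic lowering)
Lukula 'zervezobe' matches the regular reflex exactly, so the pair is cognate.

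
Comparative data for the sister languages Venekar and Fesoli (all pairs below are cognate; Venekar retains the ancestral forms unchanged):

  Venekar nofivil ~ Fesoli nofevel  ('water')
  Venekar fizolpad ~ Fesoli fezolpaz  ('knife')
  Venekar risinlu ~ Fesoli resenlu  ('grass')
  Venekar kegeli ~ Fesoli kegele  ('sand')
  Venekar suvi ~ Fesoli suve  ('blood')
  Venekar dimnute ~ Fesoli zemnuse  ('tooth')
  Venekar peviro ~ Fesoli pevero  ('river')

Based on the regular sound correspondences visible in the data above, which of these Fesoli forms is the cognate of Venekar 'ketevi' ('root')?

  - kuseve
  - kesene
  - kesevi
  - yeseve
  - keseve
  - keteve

dimnute ~ zemnuse — Venekar t corresponds to Fesoli s between vowels (before a front vowel).
kegeli ~ kegele, suvi ~ suve — Venekar i corresponds to Fesoli e word-finally.
Applying these to Venekar 'ketevi':
  ketevi → kesevi   (t→s between vowels (before a front vowel))
  kesevi → keseve   (i→e word-finally)
So the Fesoli cognate is 'keseve'.

keseve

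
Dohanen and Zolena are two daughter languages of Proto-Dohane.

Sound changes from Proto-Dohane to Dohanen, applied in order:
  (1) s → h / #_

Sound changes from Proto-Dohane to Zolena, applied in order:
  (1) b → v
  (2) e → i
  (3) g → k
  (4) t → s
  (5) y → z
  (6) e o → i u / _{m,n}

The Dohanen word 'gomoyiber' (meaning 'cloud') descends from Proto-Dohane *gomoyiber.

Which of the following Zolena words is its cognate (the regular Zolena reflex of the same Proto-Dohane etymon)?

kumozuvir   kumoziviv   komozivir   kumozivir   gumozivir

Zolena: *gomoyiber
  gomoyiber → gomoyiver   [unconditioned shift]
  gomoyiver → gomoyivir   [vowel merger]
  gomoyivir → komoyivir   [unconditioned shift]
  komoyivir (rule 4 does not apply)
  komoyivir → komozivir   [unconditioned shift]
  komozivir → kumozivir   [pre-nasal raising]
  giving Zolena kumozivir.
Among the options, 'kumozivir' alone shows every Zolena change applied in order.

kumozivir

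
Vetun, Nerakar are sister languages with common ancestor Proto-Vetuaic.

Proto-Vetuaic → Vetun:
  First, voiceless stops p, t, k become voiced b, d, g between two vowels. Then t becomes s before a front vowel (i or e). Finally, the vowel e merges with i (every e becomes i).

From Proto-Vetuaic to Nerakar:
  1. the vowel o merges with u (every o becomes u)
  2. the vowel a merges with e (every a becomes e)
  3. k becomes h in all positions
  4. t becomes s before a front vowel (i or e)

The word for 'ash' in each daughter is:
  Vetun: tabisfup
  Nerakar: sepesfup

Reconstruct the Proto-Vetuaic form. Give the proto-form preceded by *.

*tapesfup

Position 1: Vetun has t, Nerakar has s. Vetun preserves t here (none of its changes turn any other segment into t), so the proto-segment is *t.
Position 3: Vetun has b, Nerakar has p. Nerakar preserves p here (none of its changes turn any other segment into p), so the proto-segment is *p.
Position 2: Vetun has a, Nerakar has e. Vetun preserves a here (none of its changes turn any other segment into a), so the proto-segment is *a.
Continuing position by position gives *tapesfup; check it forward:
Vetun: start from *tapesfup.
  rule 1 (intervocalic voicing): tapesfup → tabesfup
  rule 2: no change — tabesfup
  rule 3 (vowel merger): tabesfup → tabisfup
  ⇒ Vetun tabisfup
Nerakar: *tapesfup > tepesfup > sepesfup  (by vowel merger, palatalisation)
No other proto-form is consistent with every reflex, so the reconstruction is *tapesfup.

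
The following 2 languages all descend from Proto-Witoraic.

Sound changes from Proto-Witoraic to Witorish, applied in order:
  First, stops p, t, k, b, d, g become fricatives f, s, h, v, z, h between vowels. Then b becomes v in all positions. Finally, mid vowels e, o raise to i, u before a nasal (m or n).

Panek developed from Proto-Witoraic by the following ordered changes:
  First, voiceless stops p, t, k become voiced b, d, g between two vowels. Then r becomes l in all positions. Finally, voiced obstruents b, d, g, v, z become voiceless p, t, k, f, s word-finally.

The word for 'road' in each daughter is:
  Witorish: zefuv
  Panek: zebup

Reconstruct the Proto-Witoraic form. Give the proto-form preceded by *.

Position 5: Witorish has v, Panek has p. Taking the neighbouring segments as reconstructed: Witorish v could go back to *b or *v; Panek p could go back to *p or *b — the one source consistent with every daughter is *b.
Position 3: Witorish has f, Panek has b. Taking the neighbouring segments as reconstructed: Witorish f could go back to *p or *f; Panek b could go back to *p or *b — the one source consistent with every daughter is *p.
The remaining positions agree across the daughters. Check the candidate against every language:
Witorish: *zepub > zefub > zefuv  (by intervocalic lenition, unconditioned shift)
Panek: *zepub > zebub > zebup  (by intervocalic voicing, final devoicing)
No other proto-form is consistent with every reflex, so the reconstruction is *zepub.

*zepub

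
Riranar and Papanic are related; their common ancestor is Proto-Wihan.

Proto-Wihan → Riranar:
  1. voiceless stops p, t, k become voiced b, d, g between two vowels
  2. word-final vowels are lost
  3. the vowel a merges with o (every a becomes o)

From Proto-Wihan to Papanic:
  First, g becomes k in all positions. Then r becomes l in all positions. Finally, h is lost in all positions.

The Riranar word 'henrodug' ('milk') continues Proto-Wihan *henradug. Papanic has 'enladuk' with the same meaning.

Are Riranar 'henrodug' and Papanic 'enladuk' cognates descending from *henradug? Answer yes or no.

yes

Derive the expected Papanic reflex of *henradug:
Papanic: *henradug
  henradug → henraduk   [unconditioned shift]
  henraduk → henladuk   [unconditioned shift]
  henladuk → enladuk   [h-loss]
  giving Papanic enladuk.
Papanic 'enladuk' matches the regular reflex exactly, so the pair is cognate.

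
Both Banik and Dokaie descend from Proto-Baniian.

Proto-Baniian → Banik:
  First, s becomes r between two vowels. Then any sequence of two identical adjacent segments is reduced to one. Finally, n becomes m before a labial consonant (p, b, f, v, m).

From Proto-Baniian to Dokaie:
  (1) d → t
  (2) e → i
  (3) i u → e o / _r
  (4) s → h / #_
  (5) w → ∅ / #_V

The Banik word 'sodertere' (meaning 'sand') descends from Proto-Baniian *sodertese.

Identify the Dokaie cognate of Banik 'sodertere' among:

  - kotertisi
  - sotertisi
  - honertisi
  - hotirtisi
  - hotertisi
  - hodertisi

hotertisi

Dokaie: *sodertese > sotertese > sotirtisi > sotertisi > hotertisi  (by unconditioned shift, vowel merger, pre-rhotic lowering, debuccalisation)
The other candidates each miss or misapply at least one Dokaie change.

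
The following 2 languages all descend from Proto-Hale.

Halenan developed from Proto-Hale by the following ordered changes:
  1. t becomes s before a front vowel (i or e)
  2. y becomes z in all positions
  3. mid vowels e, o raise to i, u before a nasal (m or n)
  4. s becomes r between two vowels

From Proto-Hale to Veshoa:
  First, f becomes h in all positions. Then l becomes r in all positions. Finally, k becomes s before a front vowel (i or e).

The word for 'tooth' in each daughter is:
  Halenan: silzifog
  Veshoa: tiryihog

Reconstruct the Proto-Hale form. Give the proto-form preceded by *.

*tilyifog

Position 4: Halenan has z, Veshoa has y. Veshoa preserves y here (none of its changes turn any other segment into y), so the proto-segment is *y.
Position 6: Halenan has f, Veshoa has h. Halenan preserves f here (none of its changes turn any other segment into f), so the proto-segment is *f.
This points to *tilyifog. Verify forward in each daughter:
Halenan: *tilyifog > silyifog > silzifog  (by palatalisation, unconditioned shift)
Veshoa: start from *tilyifog.
  rule 1 (unconditioned shift): tilyifog → tilyihog
  rule 2 (unconditioned shift): tilyihog → tiryihog
  rule 3: no change — tiryihog
  ⇒ Veshoa tiryihog
Only *tilyifog yields all of Halenan silzifog, Veshoa tiryihog.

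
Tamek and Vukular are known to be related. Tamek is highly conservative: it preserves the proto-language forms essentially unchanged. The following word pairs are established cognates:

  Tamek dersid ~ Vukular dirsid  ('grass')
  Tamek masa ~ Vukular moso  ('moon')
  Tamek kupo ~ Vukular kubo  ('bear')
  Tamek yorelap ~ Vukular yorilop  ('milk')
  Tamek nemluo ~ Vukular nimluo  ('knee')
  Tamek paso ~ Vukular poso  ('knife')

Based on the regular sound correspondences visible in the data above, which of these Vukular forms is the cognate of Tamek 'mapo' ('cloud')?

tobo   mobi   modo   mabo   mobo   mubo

mobo

yorelap ~ yorilop — Tamek a corresponds to Vukular o after a consonant, before a labial obstruent.
kupo ~ kubo — Tamek p corresponds to Vukular b between vowels (before a back vowel).
Applying these to Tamek 'mapo':
  mapo → mopo   (a→o after a consonant, before a labial obstruent)
  mopo → mobo   (p→b between vowels (before a back vowel))
So the Vukular cognate is 'mobo'.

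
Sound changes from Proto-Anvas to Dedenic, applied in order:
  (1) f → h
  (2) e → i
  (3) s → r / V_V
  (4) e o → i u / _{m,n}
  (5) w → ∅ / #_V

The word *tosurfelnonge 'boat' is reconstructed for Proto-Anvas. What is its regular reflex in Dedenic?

Dedenic: *tosurfelnonge > tosurhelnonge > tosurhilnongi > torurhilnongi > torurhilnungi  (by unconditioned shift, vowel merger, rhotacism, pre-nasal raising)

torurhilnungi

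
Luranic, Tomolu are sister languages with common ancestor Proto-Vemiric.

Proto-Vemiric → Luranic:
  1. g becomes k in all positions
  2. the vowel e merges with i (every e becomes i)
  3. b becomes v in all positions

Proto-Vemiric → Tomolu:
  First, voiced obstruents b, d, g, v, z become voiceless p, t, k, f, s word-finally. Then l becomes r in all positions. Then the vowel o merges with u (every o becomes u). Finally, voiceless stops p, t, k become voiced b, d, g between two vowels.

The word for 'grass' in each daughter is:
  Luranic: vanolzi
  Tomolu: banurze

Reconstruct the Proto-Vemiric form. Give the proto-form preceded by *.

Position 1: Luranic has v, Tomolu has b. Taking the neighbouring segments as reconstructed: Luranic v could go back to *b or *v; Tomolu b can only go back to *b — the one source consistent with every daughter is *b.
Position 5: Luranic has l, Tomolu has r. Luranic preserves l here (none of its changes turn any other segment into l), so the proto-segment is *l.
Position 7: Luranic has i, Tomolu has e. Tomolu preserves e here (none of its changes turn any other segment into e), so the proto-segment is *e.
Continuing position by position gives *banolze; check it forward:
Luranic: *banolze
  banolze (rule 1 does not apply)
  banolze → banolzi   [vowel merger]
  banolzi → vanolzi   [unconditioned shift]
  giving Luranic vanolzi.
Tomolu: *banolze
  banolze (rule 1 does not apply)
  banolze → banorze   [unconditioned shift]
  banorze → banurze   [vowel merger]
  banurze (rule 4 does not apply)
  giving Tomolu banurze.
No other proto-form is consistent with every reflex, so the reconstruction is *banolze.

*banolze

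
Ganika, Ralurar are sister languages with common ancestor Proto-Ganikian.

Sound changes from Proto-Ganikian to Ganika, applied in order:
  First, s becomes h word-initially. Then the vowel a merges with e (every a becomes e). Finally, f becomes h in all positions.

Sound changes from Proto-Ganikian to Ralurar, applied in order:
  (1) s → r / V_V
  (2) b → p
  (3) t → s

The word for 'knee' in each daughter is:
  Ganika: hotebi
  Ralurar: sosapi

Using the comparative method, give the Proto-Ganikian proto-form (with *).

Position 1: Ganika has h, Ralurar has s. Taking the neighbouring segments as reconstructed: Ganika h could go back to *f or *s or *h; Ralurar s could go back to *t or *s — the one source consistent with every daughter is *s.
Position 5: Ganika has b, Ralurar has p. Ganika preserves b here (none of its changes turn any other segment into b), so the proto-segment is *b.
Continuing position by position gives *sotabi; check it forward:
Ganika: *sotabi
  sotabi → hotabi   [debuccalisation]
  hotabi → hotebi   [vowel merger]
  hotebi (rule 3 does not apply)
  giving Ganika hotebi.
Ralurar: *sotabi > sotapi > sosapi  (by unconditioned shift, unconditioned shift)
No other proto-form is consistent with every reflex, so the reconstruction is *sotabi.

*sotabi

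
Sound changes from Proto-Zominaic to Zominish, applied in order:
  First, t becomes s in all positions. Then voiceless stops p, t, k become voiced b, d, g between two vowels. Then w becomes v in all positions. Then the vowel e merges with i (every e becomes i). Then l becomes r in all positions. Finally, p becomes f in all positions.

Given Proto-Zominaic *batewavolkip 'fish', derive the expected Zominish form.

Zominish: start from *batewavolkip.
  rule 1 (unconditioned shift): batewavolkip → basewavolkip
  rule 2: no change — basewavolkip
  rule 3 (unconditioned shift): basewavolkip → basevavolkip
  rule 4 (vowel merger): basevavolkip → basivavolkip
  rule 5 (unconditioned shift): basivavolkip → basivavorkip
  rule 6 (unconditioned shift): basivavorkip → basivavorkif
  ⇒ Zominish basivavorkif

basivavorkif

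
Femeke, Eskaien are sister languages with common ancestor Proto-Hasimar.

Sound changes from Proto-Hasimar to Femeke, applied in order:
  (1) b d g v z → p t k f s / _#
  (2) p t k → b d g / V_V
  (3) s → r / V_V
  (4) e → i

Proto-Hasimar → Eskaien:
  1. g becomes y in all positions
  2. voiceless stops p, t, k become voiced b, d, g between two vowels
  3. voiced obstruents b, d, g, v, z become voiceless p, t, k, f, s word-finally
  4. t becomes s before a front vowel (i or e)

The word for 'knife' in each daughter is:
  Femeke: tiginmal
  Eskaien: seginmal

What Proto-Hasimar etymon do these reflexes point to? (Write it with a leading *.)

Position 2: Femeke has i, Eskaien has e. Eskaien preserves e here (none of its changes turn any other segment into e), so the proto-segment is *e.
Position 1: Femeke has t, Eskaien has s. Taking the neighbouring segments as reconstructed: Femeke t can only go back to *t; Eskaien s could go back to *t or *s — the one source consistent with every daughter is *t.
Verify the candidate proto-form against each daughter:
Femeke: *tekinmal
  tekinmal (rule 1 does not apply)
  tekinmal → teginmal   [intervocalic voicing]
  teginmal (rule 3 does not apply)
  teginmal → tiginmal   [vowel merger]
  giving Femeke tiginmal.
Eskaien: *tekinmal > teginmal > seginmal  (by intervocalic voicing, palatalisation)
Only *tekinmal yields all of Femeke tiginmal, Eskaien seginmal.

*tekinmal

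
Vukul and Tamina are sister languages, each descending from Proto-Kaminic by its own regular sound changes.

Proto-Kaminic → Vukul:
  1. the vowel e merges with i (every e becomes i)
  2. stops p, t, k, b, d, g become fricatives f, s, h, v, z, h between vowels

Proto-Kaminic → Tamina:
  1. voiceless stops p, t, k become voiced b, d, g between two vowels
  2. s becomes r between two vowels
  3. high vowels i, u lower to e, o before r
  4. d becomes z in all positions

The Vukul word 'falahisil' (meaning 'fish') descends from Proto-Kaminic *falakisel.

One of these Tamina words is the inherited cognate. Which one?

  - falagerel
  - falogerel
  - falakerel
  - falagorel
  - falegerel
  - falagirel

Tamina: start from *falakisel.
  rule 1 (intervocalic voicing): falakisel → falagisel
  rule 2 (rhotacism): falagisel → falagirel
  rule 3 (pre-rhotic lowering): falagirel → falagerel
  rule 4: no change — falagerel
  ⇒ Tamina falagerel
Only 'falagerel' matches the regular Tamina development of *falakisel.

falagerel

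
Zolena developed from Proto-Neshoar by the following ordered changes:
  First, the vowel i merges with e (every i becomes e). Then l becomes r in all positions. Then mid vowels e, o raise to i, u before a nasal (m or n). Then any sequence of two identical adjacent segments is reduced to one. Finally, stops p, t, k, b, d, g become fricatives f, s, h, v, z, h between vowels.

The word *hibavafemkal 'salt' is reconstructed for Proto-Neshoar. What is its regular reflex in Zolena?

Zolena: *hibavafemkal
  hibavafemkal → hebavafemkal   [vowel merger]
  hebavafemkal → hebavafemkar   [unconditioned shift]
  hebavafemkar → hebavafimkar   [pre-nasal raising]
  hebavafimkar (rule 4 does not apply)
  hebavafimkar → hevavafimkar   [intervocalic lenition]
  giving Zolena hevavafimkar.

hevavafimkar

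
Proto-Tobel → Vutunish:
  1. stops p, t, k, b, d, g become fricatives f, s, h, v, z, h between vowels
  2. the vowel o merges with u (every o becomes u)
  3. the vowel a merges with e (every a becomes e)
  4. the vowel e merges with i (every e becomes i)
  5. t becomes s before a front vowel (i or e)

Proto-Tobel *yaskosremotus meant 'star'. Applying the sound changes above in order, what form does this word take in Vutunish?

Vutunish: *yaskosremotus > yaskosremosus > yaskusremusus > yeskusremusus > yiskusrimusus  (by intervocalic lenition, vowel merger, vowel merger, vowel merger)

yiskusrimusus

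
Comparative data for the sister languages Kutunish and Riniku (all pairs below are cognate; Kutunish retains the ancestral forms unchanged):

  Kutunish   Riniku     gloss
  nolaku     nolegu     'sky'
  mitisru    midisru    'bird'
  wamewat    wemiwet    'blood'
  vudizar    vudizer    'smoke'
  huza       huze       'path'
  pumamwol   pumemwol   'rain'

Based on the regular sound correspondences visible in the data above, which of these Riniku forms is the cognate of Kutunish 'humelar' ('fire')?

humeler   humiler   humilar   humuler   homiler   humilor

humiler

wamewat ~ wemiwet — Kutunish e corresponds to Riniku i after a consonant, before a consonant other than r, m, n, p, b, f, v.
vudizar ~ vudizer — Kutunish a corresponds to Riniku e after a consonant, before r.
Applying these to Kutunish 'humelar':
  humelar → humilar   (e→i after a consonant, before a consonant other than r, m, n, p, b, f, v)
  humilar → humiler   (a→e after a consonant, before r)
So the Riniku cognate is 'humiler'.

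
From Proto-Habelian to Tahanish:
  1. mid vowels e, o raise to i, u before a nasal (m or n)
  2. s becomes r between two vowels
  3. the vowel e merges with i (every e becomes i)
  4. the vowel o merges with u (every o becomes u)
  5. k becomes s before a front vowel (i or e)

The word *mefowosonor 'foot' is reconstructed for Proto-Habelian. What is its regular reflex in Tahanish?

Tahanish: *mefowosonor
  mefowosonor → mefowosunor   [pre-nasal raising]
  mefowosunor → mefoworunor   [rhotacism]
  mefoworunor → mifoworunor   [vowel merger]
  mifoworunor → mifuwurunur   [vowel merger]
  mifuwurunur (rule 5 does not apply)
  giving Tahanish mifuwurunur.

mifuwurunur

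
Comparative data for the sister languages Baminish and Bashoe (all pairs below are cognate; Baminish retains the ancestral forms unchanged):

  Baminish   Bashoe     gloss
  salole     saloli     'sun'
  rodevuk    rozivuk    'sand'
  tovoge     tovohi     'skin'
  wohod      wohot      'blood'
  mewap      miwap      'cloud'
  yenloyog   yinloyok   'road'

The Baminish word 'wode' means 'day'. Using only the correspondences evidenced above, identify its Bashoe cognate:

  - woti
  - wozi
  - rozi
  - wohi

rodevuk ~ rozivuk — Baminish d corresponds to Bashoe z between vowels (before a front vowel).
salole ~ saloli, tovoge ~ tovohi — Baminish e corresponds to Bashoe i word-finally.
Applying these to Baminish 'wode':
  wode → woze   (d→z between vowels (before a front vowel))
  woze → wozi   (e→i word-finally)
So the Bashoe cognate is 'wozi'.

wozi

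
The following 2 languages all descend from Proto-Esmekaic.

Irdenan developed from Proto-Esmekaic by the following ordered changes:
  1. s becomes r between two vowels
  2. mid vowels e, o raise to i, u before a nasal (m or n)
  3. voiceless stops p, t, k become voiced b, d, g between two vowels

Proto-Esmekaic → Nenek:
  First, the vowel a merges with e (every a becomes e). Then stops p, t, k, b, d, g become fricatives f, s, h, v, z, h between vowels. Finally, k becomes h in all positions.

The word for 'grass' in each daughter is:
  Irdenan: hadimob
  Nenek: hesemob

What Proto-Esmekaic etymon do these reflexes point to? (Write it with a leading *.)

Position 4: Irdenan has i, Nenek has e. Taking the neighbouring segments as reconstructed: Irdenan i could go back to *e or *i; Nenek e could go back to *a or *e — the one source consistent with every daughter is *e.
Position 2: Irdenan has a, Nenek has e. Irdenan preserves a here (none of its changes turn any other segment into a), so the proto-segment is *a.
This points to *hatemob. Verify forward in each daughter:
Irdenan: *hatemob > hatimob > hadimob  (by pre-nasal raising, intervocalic voicing)
Nenek: *hatemob > hetemob > hesemob  (by vowel merger, intervocalic lenition)
No other proto-form is consistent with every reflex, so the reconstruction is *hatemob.

*hatemob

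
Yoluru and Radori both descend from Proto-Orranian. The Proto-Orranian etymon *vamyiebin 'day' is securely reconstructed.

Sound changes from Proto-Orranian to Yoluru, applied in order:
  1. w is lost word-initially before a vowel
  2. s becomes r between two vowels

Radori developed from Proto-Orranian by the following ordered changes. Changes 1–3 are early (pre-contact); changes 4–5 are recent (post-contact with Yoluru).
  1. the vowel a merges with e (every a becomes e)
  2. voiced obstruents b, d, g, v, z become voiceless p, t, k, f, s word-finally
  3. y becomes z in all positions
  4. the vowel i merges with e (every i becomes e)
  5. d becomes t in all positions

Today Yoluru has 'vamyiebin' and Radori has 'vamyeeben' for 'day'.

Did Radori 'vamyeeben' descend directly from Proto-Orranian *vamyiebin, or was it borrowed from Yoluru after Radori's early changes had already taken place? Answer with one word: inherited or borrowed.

borrowed

If inherited, *vamyiebin would pass through all of Radori's changes:
Radori: start from *vamyiebin.
  rule 1 (vowel merger): vamyiebin → vemyiebin
  rule 2: no change — vemyiebin
  rule 3 (unconditioned shift): vemyiebin → vemziebin
  rule 4 (vowel merger): vemziebin → vemzeeben
  rule 5: no change — vemzeeben
  ⇒ Radori vemzeeben
If borrowed from Yoluru 'vamyiebin' after the early changes, it would undergo only the recent ones:
  rule 4 (vowel merger): vamyiebin → vamyeeben
  rule 5 (unconditioned shift): no change (vamyeeben)
  ⇒ as a loan: vamyeeben
Radori 'vamyeeben' matches the loan outcome 'vamyeeben', not the inherited 'vemzeeben' — it skipped the early Radori changes, so it was borrowed from Yoluru.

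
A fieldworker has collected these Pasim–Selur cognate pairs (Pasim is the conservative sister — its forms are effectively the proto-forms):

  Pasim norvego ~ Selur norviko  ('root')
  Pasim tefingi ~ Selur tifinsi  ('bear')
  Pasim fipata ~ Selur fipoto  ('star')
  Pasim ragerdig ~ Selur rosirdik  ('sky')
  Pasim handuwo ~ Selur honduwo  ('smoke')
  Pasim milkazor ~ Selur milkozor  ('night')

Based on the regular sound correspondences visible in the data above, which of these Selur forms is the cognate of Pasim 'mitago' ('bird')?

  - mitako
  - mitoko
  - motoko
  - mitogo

fipata ~ fipoto, ragerdig ~ rosirdik — Pasim a corresponds to Selur o after a consonant, before a consonant other than r, m, n, p, b, f, v.
norvego ~ norviko — Pasim g corresponds to Selur k between vowels (before a back vowel).
Applying these to Pasim 'mitago':
  mitago → mitogo   (a→o after a consonant, before a consonant other than r, m, n, p, b, f, v)
  mitogo → mitoko   (g→k between vowels (before a back vowel))
So the Selur cognate is 'mitoko'.

mitoko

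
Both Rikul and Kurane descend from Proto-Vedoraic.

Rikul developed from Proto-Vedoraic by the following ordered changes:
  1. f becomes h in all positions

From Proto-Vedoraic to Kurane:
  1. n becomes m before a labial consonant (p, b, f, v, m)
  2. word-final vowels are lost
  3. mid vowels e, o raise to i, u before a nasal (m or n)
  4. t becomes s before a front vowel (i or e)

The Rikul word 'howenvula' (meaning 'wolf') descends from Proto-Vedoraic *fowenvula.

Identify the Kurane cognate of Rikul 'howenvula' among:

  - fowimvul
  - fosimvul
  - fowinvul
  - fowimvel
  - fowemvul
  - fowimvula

Kurane: *fowenvula > fowemvula > fowemvul > fowimvul  (by nasal place assimilation, apocope, pre-nasal raising)
The other candidates each miss or misapply at least one Kurane change.

fowimvul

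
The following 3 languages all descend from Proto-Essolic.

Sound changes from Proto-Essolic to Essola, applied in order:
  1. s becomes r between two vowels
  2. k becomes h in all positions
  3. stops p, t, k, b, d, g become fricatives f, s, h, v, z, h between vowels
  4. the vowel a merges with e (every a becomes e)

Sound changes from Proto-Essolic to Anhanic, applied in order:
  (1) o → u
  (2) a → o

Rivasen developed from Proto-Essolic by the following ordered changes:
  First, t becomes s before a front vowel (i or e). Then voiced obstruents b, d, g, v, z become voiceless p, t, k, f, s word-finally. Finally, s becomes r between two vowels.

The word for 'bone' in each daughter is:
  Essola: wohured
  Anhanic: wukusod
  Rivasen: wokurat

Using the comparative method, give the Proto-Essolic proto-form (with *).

Position 7: Essola has d, Anhanic has d, Rivasen has t. Essola preserves d here (none of its changes turn any other segment into d), so the proto-segment is *d.
Position 3: Essola has h, Anhanic has k, Rivasen has k. Anhanic preserves k here (none of its changes turn any other segment into k), so the proto-segment is *k.
Position 6: Essola has e, Anhanic has o, Rivasen has a. Rivasen preserves a here (none of its changes turn any other segment into a), so the proto-segment is *a.
This points to *wokusad. Verify forward in each daughter:
Essola: *wokusad
  wokusad → wokurad   [rhotacism]
  wokurad → wohurad   [unconditioned shift]
  wohurad (rule 3 does not apply)
  wohurad → wohured   [vowel merger]
  giving Essola wohured.
Anhanic: *wokusad > wukusad > wukusod  (by vowel merger, vowel merger)
Rivasen: *wokusad
  wokusad (rule 1 does not apply)
  wokusad → wokusat   [final devoicing]
  wokusat → wokurat   [rhotacism]
  giving Rivasen wokurat.
No other proto-form is consistent with every reflex, so the reconstruction is *wokusad.

*wokusad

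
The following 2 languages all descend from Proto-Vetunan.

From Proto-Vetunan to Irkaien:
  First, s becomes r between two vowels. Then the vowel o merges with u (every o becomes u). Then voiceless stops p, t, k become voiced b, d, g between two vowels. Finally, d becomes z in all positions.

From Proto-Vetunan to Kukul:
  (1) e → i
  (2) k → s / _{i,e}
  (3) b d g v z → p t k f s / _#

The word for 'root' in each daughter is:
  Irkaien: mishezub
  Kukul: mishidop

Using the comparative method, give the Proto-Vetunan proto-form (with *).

*mishedob

Position 6: Irkaien has z, Kukul has d. Kukul preserves d here (none of its changes turn any other segment into d), so the proto-segment is *d.
Position 7: Irkaien has u, Kukul has o. Kukul preserves o here (none of its changes turn any other segment into o), so the proto-segment is *o.
Continuing position by position gives *mishedob; check it forward:
Irkaien: *mishedob
  mishedob (rule 1 does not apply)
  mishedob → mishedub   [vowel merger]
  mishedub (rule 3 does not apply)
  mishedub → mishezub   [unconditioned shift]
  giving Irkaien mishezub.
Kukul: start from *mishedob.
  rule 1 (vowel merger): mishedob → mishidob
  rule 2: no change — mishidob
  rule 3 (final devoicing): mishidob → mishidop
  ⇒ Kukul mishidop
*mishedob is the unique common source.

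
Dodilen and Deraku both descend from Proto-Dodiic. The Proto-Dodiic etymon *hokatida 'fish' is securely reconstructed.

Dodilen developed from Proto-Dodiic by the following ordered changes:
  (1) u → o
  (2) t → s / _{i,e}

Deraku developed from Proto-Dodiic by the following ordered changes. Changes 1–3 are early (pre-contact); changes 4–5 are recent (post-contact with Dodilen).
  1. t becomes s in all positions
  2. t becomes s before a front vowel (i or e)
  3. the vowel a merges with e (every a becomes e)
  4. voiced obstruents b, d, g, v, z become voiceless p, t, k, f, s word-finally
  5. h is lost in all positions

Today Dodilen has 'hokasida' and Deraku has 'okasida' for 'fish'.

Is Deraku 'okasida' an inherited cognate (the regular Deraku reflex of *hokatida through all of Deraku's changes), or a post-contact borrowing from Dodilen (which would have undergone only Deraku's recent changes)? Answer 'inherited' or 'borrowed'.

borrowed

If inherited, *hokatida would pass through all of Deraku's changes:
Deraku: *hokatida
  hokatida → hokasida   [unconditioned shift]
  hokasida (rule 2 does not apply)
  hokasida → hokeside   [vowel merger]
  hokeside (rule 4 does not apply)
  hokeside → okeside   [h-loss]
  giving Deraku okeside.
If borrowed from Dodilen 'hokasida' after the early changes, it would undergo only the recent ones:
  rule 4 (final devoicing): no change (hokasida)
  rule 5 (h-loss): hokasida → okasida
  ⇒ as a loan: okasida
Deraku 'okasida' matches the loan outcome 'okasida', not the inherited 'okeside' — it skipped the early Deraku changes, so it was borrowed from Dodilen.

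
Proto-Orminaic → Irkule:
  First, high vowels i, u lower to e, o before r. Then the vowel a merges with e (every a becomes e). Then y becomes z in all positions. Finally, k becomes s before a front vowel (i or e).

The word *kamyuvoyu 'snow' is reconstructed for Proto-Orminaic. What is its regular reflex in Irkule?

semzuvozu

Irkule: *kamyuvoyu
  kamyuvoyu (rule 1 does not apply)
  kamyuvoyu → kemyuvoyu   [vowel merger]
  kemyuvoyu → kemzuvozu   [unconditioned shift]
  kemzuvozu → semzuvozu   [palatalisation]
  giving Irkule semzuvozu.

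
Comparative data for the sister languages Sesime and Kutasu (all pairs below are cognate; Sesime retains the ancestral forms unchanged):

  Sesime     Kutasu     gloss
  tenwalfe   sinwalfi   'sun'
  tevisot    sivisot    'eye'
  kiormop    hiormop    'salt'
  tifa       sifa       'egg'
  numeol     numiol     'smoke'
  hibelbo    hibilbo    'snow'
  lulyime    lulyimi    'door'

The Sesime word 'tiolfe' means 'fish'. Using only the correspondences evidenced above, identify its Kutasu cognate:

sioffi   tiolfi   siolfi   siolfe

tifa ~ sifa — Sesime t corresponds to Kutasu s word-initially before a front vowel.
tenwalfe ~ sinwalfi, lulyime ~ lulyimi — Sesime e corresponds to Kutasu i word-finally.
Applying these to Sesime 'tiolfe':
  tiolfe → siolfe   (t→s word-initially before a front vowel)
  siolfe → siolfi   (e→i word-finally)
So the Kutasu cognate is 'siolfi'.

siolfi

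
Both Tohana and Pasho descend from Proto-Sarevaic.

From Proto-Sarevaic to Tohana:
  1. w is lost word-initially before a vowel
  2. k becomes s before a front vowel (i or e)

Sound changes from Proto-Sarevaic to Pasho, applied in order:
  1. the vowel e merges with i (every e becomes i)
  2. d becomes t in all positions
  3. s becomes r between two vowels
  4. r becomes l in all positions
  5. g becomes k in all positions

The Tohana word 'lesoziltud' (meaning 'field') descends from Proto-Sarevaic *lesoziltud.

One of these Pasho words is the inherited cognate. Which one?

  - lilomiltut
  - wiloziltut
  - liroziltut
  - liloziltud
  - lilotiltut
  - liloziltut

liloziltut

Pasho: *lesoziltud > lisoziltud > lisoziltut > liroziltut > liloziltut  (by vowel merger, unconditioned shift, rhotacism, unconditioned shift)
Among the options, 'liloziltut' alone shows every Pasho change applied in order.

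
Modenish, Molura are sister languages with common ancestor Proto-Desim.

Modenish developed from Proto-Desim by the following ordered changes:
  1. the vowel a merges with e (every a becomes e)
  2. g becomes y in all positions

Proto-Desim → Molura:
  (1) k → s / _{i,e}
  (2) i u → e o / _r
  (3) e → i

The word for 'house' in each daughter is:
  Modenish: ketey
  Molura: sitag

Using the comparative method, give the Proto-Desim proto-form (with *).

Position 2: Modenish has e, Molura has i. Taking the neighbouring segments as reconstructed: Modenish e could go back to *a or *e; Molura i could go back to *e or *i — the one source consistent with every daughter is *e.
Position 4: Modenish has e, Molura has a. Molura preserves a here (none of its changes turn any other segment into a), so the proto-segment is *a.
Continuing position by position gives *ketag; check it forward:
Modenish: *ketag
  ketag → keteg   [vowel merger]
  keteg → ketey   [unconditioned shift]
  giving Modenish ketey.
Molura: start from *ketag.
  rule 1 (palatalisation): ketag → setag
  rule 2: no change — setag
  rule 3 (vowel merger): setag → sitag
  ⇒ Molura sitag
No other proto-form is consistent with every reflex, so the reconstruction is *ketag.

*ketag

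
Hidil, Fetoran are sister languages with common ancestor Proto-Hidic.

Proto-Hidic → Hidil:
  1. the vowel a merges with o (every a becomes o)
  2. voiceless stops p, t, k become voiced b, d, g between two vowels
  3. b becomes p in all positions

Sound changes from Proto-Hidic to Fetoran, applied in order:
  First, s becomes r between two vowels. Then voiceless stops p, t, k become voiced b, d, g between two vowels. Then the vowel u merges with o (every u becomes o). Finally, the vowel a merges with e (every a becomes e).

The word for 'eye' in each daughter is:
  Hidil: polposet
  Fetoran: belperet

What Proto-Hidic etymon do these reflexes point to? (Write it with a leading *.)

Position 1: Hidil has p, Fetoran has b. Taking the neighbouring segments as reconstructed: Hidil p could go back to *p or *b; Fetoran b can only go back to *b — the one source consistent with every daughter is *b.
Position 6: Hidil has s, Fetoran has r. Hidil preserves s here (none of its changes turn any other segment into s), so the proto-segment is *s.
Continuing position by position gives *balpaset; check it forward:
Hidil: *balpaset > bolposet > polposet  (by vowel merger, unconditioned shift)
Fetoran: *balpaset > balparet > belperet  (by rhotacism, vowel merger)
No other proto-form is consistent with every reflex, so the reconstruction is *balpaset.

*balpaset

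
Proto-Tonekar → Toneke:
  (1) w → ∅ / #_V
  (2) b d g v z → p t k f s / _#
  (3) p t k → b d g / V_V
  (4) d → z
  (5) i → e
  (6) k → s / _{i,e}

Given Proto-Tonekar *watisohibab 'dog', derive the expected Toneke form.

azesohebap

Toneke: *watisohibab
  watisohibab → atisohibab   [glide loss]
  atisohibab → atisohibap   [final devoicing]
  atisohibap → adisohibap   [intervocalic voicing]
  adisohibap → azisohibap   [unconditioned shift]
  azisohibap → azesohebap   [vowel merger]
  azesohebap (rule 6 does not apply)
  giving Toneke azesohebap.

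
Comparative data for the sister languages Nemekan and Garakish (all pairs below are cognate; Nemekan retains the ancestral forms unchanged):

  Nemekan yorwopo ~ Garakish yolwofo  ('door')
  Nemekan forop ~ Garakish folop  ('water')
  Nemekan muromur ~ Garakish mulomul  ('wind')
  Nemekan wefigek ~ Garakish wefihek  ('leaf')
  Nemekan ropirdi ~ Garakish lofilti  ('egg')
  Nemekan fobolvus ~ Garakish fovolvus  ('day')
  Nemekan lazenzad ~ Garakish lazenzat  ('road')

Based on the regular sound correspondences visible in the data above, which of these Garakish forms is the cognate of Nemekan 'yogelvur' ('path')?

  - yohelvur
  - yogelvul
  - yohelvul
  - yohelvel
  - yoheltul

yohelvul

wefigek ~ wefihek — Nemekan g corresponds to Garakish h between vowels (before a front vowel).
muromur ~ mulomul — Nemekan r corresponds to Garakish l word-finally.
Applying these to Nemekan 'yogelvur':
  yogelvur → yohelvur   (g→h between vowels (before a front vowel))
  yohelvur → yohelvul   (r→l word-finally)
So the Garakish cognate is 'yohelvul'.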